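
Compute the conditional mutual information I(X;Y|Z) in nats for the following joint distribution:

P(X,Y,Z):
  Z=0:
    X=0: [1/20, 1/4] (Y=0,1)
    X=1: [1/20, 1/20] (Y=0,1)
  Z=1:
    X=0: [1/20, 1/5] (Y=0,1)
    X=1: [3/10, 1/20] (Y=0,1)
0.1593 nats

Conditional mutual information: I(X;Y|Z) = H(X|Z) + H(Y|Z) - H(X,Y|Z)

H(Z) = 0.6730
H(X,Z) = 1.3055 → H(X|Z) = 0.6325
H(Y,Z) = 1.3055 → H(Y|Z) = 0.6325
H(X,Y,Z) = 1.7786 → H(X,Y|Z) = 1.1056

I(X;Y|Z) = 0.6325 + 0.6325 - 1.1056 = 0.1593 nats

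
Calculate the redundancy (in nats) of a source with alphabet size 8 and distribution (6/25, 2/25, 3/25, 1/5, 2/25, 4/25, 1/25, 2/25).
0.1325 nats

Redundancy measures how far a source is from maximum entropy:
R = H_max - H(X)

Maximum entropy for 8 symbols: H_max = log_e(8) = 2.0794 nats
Actual entropy: H(X) = 1.9470 nats
Redundancy: R = 2.0794 - 1.9470 = 0.1325 nats

This redundancy represents potential for compression: the source could be compressed by 0.1325 nats per symbol.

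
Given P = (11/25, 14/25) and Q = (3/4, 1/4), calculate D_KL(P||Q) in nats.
0.2170 nats

KL divergence: D_KL(P||Q) = Σ p(x) log(p(x)/q(x))

Computing term by term:
  x=0: 11/25 × log_e[(11/25)/(3/4)] = 11/25 × -0.5333 = -0.2347
  x=1: 14/25 × log_e[(14/25)/(1/4)] = 14/25 × 0.8065 = 0.4516

D_KL(P||Q) = 0.2170 nats

Note: KL divergence is always non-negative and equals 0 iff P = Q.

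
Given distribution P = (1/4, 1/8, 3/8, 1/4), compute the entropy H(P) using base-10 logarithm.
0.5737 dits

Shannon entropy is H(X) = -Σ p(x) log p(x).

For P = (1/4, 1/8, 3/8, 1/4):
H = -1/4 × log_10(1/4) -1/8 × log_10(1/8) -3/8 × log_10(3/8) -1/4 × log_10(1/4)
H = 0.5737 dits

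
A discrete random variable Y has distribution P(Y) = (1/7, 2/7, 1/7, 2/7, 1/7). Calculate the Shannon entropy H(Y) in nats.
1.5498 nats

Shannon entropy is H(X) = -Σ p(x) log p(x).

For P = (1/7, 2/7, 1/7, 2/7, 1/7):
H = -1/7 × log_e(1/7) -2/7 × log_e(2/7) -1/7 × log_e(1/7) -2/7 × log_e(2/7) -1/7 × log_e(1/7)
H = 1.5498 nats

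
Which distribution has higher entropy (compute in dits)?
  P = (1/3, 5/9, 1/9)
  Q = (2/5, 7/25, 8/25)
Q

Computing entropies in dits:
H(P) = 0.4069
H(Q) = 0.4723

Distribution Q has higher entropy.

Intuition: The distribution closer to uniform (more spread out) has higher entropy.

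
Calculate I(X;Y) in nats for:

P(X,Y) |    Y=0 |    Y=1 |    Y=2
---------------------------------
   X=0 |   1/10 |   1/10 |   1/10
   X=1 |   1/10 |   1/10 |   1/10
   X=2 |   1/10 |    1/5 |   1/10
0.0138 nats

Mutual information: I(X;Y) = H(X) + H(Y) - H(X,Y)

Marginals:
P(X) = (3/10, 3/10, 2/5), H(X) = 1.0889 nats
P(Y) = (3/10, 2/5, 3/10), H(Y) = 1.0889 nats

Joint entropy: H(X,Y) = 2.1640 nats

I(X;Y) = 1.0889 + 1.0889 - 2.1640 = 0.0138 nats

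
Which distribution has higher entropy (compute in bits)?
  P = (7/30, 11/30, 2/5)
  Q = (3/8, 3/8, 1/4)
Q

Computing entropies in bits:
H(P) = 1.5494
H(Q) = 1.5613

Distribution Q has higher entropy.

Intuition: The distribution closer to uniform (more spread out) has higher entropy.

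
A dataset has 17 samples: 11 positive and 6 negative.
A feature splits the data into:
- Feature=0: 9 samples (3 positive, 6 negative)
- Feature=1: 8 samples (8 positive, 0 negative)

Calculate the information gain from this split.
0.4505 bits

Information Gain = H(Y) - H(Y|Feature)

Before split:
P(positive) = 11/17 = 0.6471
H(Y) = 0.9367 bits

After split:
Feature=0: H = 0.9183 bits (weight = 9/17)
Feature=1: H = 0.0000 bits (weight = 8/17)
H(Y|Feature) = (9/17)×0.9183 + (8/17)×0.0000 = 0.4862 bits

Information Gain = 0.9367 - 0.4862 = 0.4505 bits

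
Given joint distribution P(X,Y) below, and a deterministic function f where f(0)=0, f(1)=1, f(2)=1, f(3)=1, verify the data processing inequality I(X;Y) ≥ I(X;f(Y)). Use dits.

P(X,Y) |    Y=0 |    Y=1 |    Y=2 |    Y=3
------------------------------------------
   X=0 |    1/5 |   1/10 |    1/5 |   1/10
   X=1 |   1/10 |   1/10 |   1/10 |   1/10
I(X;Y) = 0.0060, I(X;f(Y)) = 0.0017, inequality holds: 0.0060 ≥ 0.0017

Data Processing Inequality: For any Markov chain X → Y → Z, we have I(X;Y) ≥ I(X;Z).

Here Z = f(Y) is a deterministic function of Y, forming X → Y → Z.

Original I(X;Y) = 0.0060 dits

After applying f:
P(X,Z) where Z=f(Y):
- P(X,Z=0) = P(X,Y=0)
- P(X,Z=1) = P(X,Y=1) + P(X,Y=2) + P(X,Y=3)

I(X;Z) = I(X;f(Y)) = 0.0017 dits

Verification: 0.0060 ≥ 0.0017 ✓

Information cannot be created by processing; the function f can only lose information about X.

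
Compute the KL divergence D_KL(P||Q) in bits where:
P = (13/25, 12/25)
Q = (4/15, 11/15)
0.2075 bits

KL divergence: D_KL(P||Q) = Σ p(x) log(p(x)/q(x))

Computing term by term:
  x=0: 13/25 × log_2[(13/25)/(4/15)] = 13/25 × 0.9635 = 0.5010
  x=1: 12/25 × log_2[(12/25)/(11/15)] = 12/25 × -0.6114 = -0.2935

D_KL(P||Q) = 0.2075 bits

Note: KL divergence is always non-negative and equals 0 iff P = Q.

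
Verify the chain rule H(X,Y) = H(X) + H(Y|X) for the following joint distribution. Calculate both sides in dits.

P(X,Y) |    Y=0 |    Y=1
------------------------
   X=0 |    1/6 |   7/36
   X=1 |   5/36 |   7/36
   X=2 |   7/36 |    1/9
H(X,Y) = 0.7697, H(X) = 0.4761, H(Y|X) = 0.2935 (all in dits)

Chain rule: H(X,Y) = H(X) + H(Y|X)

Left side — joint entropy directly:
H(X,Y) = -Σ p(x,y) log p(x,y) = 0.7697 dits

Right side — compute H(Y|X) from the conditional distributions:
P(X) = (13/36, 1/3, 11/36), so H(X) = 0.4761 dits
H(Y|X) = Σ_x P(X=x) · H(Y|X=x):
  P(Y|X=0) = (6/13, 7/13), H(Y|X=0) = 0.2997, weight P(X=0) = 13/36
  P(Y|X=1) = (5/12, 7/12), H(Y|X=1) = 0.2950, weight P(X=1) = 1/3
  P(Y|X=2) = (7/11, 4/11), H(Y|X=2) = 0.2847, weight P(X=2) = 11/36
H(Y|X) = 0.2935 dits

H(X) + H(Y|X) = 0.4761 + 0.2935 = 0.7697 dits

Both sides equal 0.7697 dits. ✓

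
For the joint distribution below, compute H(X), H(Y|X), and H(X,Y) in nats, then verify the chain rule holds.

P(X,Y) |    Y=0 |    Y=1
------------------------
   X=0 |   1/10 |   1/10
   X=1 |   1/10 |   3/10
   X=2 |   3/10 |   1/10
H(X,Y) = 1.6434, H(X) = 1.0549, H(Y|X) = 0.5885 (all in nats)

Chain rule: H(X,Y) = H(X) + H(Y|X)

Left side — joint entropy directly:
H(X,Y) = -Σ p(x,y) log p(x,y) = 1.6434 nats

Right side — compute H(Y|X) from the conditional distributions:
P(X) = (1/5, 2/5, 2/5), so H(X) = 1.0549 nats
H(Y|X) = Σ_x P(X=x) · H(Y|X=x):
  P(Y|X=0) = (1/2, 1/2), H(Y|X=0) = 0.6931, weight P(X=0) = 1/5
  P(Y|X=1) = (1/4, 3/4), H(Y|X=1) = 0.5623, weight P(X=1) = 2/5
  P(Y|X=2) = (3/4, 1/4), H(Y|X=2) = 0.5623, weight P(X=2) = 2/5
H(Y|X) = 0.5885 nats

H(X) + H(Y|X) = 1.0549 + 0.5885 = 1.6434 nats

Both sides equal 1.6434 nats. ✓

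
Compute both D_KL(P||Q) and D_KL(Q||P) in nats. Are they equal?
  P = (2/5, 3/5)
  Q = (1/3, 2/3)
D_KL(P||Q) = 0.0097, D_KL(Q||P) = 0.0095

KL divergence is not symmetric: D_KL(P||Q) ≠ D_KL(Q||P) in general.

D_KL(P||Q) = 0.0097 nats
D_KL(Q||P) = 0.0095 nats

No, they are not equal!

This asymmetry is why KL divergence is not a true distance metric.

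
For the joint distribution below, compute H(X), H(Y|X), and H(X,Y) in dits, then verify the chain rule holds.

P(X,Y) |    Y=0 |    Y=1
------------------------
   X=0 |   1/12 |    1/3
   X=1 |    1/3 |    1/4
H(X,Y) = 0.5585, H(X) = 0.2950, H(Y|X) = 0.2636 (all in dits)

Chain rule: H(X,Y) = H(X) + H(Y|X)

Left side — joint entropy directly:
H(X,Y) = -Σ p(x,y) log p(x,y) = 0.5585 dits

Right side — compute H(Y|X) from the conditional distributions:
P(X) = (5/12, 7/12), so H(X) = 0.2950 dits
H(Y|X) = Σ_x P(X=x) · H(Y|X=x):
  P(Y|X=0) = (1/5, 4/5), H(Y|X=0) = 0.2173, weight P(X=0) = 5/12
  P(Y|X=1) = (4/7, 3/7), H(Y|X=1) = 0.2966, weight P(X=1) = 7/12
H(Y|X) = 0.2636 dits

H(X) + H(Y|X) = 0.2950 + 0.2636 = 0.5585 dits

Both sides equal 0.5585 dits. ✓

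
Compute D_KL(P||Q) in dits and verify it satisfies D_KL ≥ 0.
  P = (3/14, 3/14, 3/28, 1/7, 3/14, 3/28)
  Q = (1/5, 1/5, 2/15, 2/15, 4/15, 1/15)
0.0087 dits

KL divergence satisfies the Gibbs inequality: D_KL(P||Q) ≥ 0 for all distributions P, Q.

D_KL(P||Q) = Σ p(x) log(p(x)/q(x))
Term by term:
  x=0: 3/14 × log_10[(3/14)/(1/5)] = 0.0064
  x=1: 3/14 × log_10[(3/14)/(1/5)] = 0.0064
  x=2: 3/28 × log_10[(3/28)/(2/15)] = -0.0102
  x=3: 1/7 × log_10[(1/7)/(2/15)] = 0.0043
  x=4: 3/14 × log_10[(3/14)/(4/15)] = -0.0204
  x=5: 3/28 × log_10[(3/28)/(1/15)] = 0.0221
D_KL(P||Q) = 0.0087 dits

D_KL(P||Q) = 0.0087 ≥ 0 ✓

This non-negativity is a fundamental property: relative entropy cannot be negative because it measures how different Q is from P.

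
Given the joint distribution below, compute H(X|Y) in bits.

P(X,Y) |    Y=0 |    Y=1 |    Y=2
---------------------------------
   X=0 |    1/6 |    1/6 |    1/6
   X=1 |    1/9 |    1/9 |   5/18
0.9636 bits

Using the chain rule: H(X|Y) = H(X,Y) - H(Y)

First, compute H(X,Y) = 2.5102 bits

Marginal P(Y) = (5/18, 5/18, 4/9)
H(Y) = 1.5466 bits

H(X|Y) = H(X,Y) - H(Y) = 2.5102 - 1.5466 = 0.9636 bits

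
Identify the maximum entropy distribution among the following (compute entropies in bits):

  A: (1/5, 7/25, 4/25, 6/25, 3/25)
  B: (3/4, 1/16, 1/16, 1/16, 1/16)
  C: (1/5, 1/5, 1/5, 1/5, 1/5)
C

For a discrete distribution over n outcomes, entropy is maximized by the uniform distribution.

Computing entropies:
H(A) = 2.2628 bits
H(B) = 1.3113 bits
H(C) = 2.3219 bits

The uniform distribution (where all probabilities equal 1/5) achieves the maximum entropy of log_2(5) = 2.3219 bits.

Distribution C has the highest entropy.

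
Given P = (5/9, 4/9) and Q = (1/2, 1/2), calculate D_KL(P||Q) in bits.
0.0089 bits

KL divergence: D_KL(P||Q) = Σ p(x) log(p(x)/q(x))

Computing term by term:
  x=0: 5/9 × log_2[(5/9)/(1/2)] = 5/9 × 0.1520 = 0.0844
  x=1: 4/9 × log_2[(4/9)/(1/2)] = 4/9 × -0.1699 = -0.0755

D_KL(P||Q) = 0.0089 bits

Note: KL divergence is always non-negative and equals 0 iff P = Q.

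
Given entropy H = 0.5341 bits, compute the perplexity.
1.4480

Perplexity is 2^H (or exp(H) for natural log).

H = 0.5341 bits
Perplexity = 2^0.5341 = 1.4480

Interpretation: The model's uncertainty is equivalent to choosing uniformly among 1.4 options.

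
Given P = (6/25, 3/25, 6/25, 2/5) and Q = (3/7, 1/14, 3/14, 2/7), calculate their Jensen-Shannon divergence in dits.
0.0094 dits

Jensen-Shannon divergence is:
JSD(P||Q) = 0.5 × D_KL(P||M) + 0.5 × D_KL(Q||M)
where M = 0.5 × (P + Q) is the mixture distribution.

M = 0.5 × (6/25, 3/25, 6/25, 2/5) + 0.5 × (3/7, 1/14, 3/14, 2/7) = (0.334286, 0.0957143, 0.227143, 12/35)

D_KL(P||M) = 0.0098 dits
D_KL(Q||M) = 0.0091 dits

JSD(P||Q) = 0.5 × 0.0098 + 0.5 × 0.0091 = 0.0094 dits

Unlike KL divergence, JSD is symmetric and bounded: 0 ≤ JSD ≤ log(2).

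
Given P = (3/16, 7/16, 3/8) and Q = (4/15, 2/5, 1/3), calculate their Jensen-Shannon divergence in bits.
0.0065 bits

Jensen-Shannon divergence is:
JSD(P||Q) = 0.5 × D_KL(P||M) + 0.5 × D_KL(Q||M)
where M = 0.5 × (P + Q) is the mixture distribution.

M = 0.5 × (3/16, 7/16, 3/8) + 0.5 × (4/15, 2/5, 1/3) = (0.227083, 0.41875, 0.354167)

D_KL(P||M) = 0.0068 bits
D_KL(Q||M) = 0.0062 bits

JSD(P||Q) = 0.5 × 0.0068 + 0.5 × 0.0062 = 0.0065 bits

Unlike KL divergence, JSD is symmetric and bounded: 0 ≤ JSD ≤ log(2).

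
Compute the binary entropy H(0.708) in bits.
0.8713 bits

The binary entropy function is:
H(p) = -p log(p) - (1-p) log(1-p)

H(0.708) = -0.708 × log_2(0.708) - 0.292 × log_2(0.292)
H(0.708) = 0.8713 bits

Note: Binary entropy is maximized at p=0.5 (H=1 bit) and minimized at p=0 or p=1 (H=0).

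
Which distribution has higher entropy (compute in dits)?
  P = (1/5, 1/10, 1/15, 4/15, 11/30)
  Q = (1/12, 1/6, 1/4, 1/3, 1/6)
Q

Computing entropies in dits:
H(P) = 0.6310
H(Q) = 0.6589

Distribution Q has higher entropy.

Intuition: The distribution closer to uniform (more spread out) has higher entropy.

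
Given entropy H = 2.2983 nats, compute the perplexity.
9.9572

Perplexity is e^H (or exp(H) for natural log).

H = 2.2983 nats
Perplexity = e^2.2983 = 9.9572

Interpretation: The model's uncertainty is equivalent to choosing uniformly among 10.0 options.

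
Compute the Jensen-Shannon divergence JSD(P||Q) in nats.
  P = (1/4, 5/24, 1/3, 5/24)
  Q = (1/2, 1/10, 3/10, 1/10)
0.0411 nats

Jensen-Shannon divergence is:
JSD(P||Q) = 0.5 × D_KL(P||M) + 0.5 × D_KL(Q||M)
where M = 0.5 × (P + Q) is the mixture distribution.

M = 0.5 × (1/4, 5/24, 1/3, 5/24) + 0.5 × (1/2, 1/10, 3/10, 1/10) = (3/8, 0.154167, 0.316667, 0.154167)

D_KL(P||M) = 0.0412 nats
D_KL(Q||M) = 0.0410 nats

JSD(P||Q) = 0.5 × 0.0412 + 0.5 × 0.0410 = 0.0411 nats

Unlike KL divergence, JSD is symmetric and bounded: 0 ≤ JSD ≤ log(2).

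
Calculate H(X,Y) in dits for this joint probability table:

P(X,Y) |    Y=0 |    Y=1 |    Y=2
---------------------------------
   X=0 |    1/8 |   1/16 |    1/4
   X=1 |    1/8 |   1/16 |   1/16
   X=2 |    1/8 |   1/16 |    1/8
0.9031 dits

Joint entropy is H(X,Y) = -Σ_{x,y} p(x,y) log p(x,y).

Summing over all non-zero entries:
H(X,Y) = -[1/8·log_10(1/8) + 1/16·log_10(1/16) + 1/4·log_10(1/4) + 1/8·log_10(1/8) + 1/16·log_10(1/16) + 1/16·log_10(1/16) + 1/8·log_10(1/8) + 1/16·log_10(1/16) + 1/8·log_10(1/8)]
H(X,Y) = 0.9031 dits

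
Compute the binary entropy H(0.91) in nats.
0.3025 nats

The binary entropy function is:
H(p) = -p log(p) - (1-p) log(1-p)

H(0.91) = -0.91 × log_e(0.91) - 0.09 × log_e(0.09)
H(0.91) = 0.3025 nats

Note: Binary entropy is maximized at p=0.5 (H=1 bit) and minimized at p=0 or p=1 (H=0).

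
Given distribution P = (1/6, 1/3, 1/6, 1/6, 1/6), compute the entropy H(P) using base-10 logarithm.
0.6778 dits

Shannon entropy is H(X) = -Σ p(x) log p(x).

For P = (1/6, 1/3, 1/6, 1/6, 1/6):
H = -1/6 × log_10(1/6) -1/3 × log_10(1/3) -1/6 × log_10(1/6) -1/6 × log_10(1/6) -1/6 × log_10(1/6)
H = 0.6778 dits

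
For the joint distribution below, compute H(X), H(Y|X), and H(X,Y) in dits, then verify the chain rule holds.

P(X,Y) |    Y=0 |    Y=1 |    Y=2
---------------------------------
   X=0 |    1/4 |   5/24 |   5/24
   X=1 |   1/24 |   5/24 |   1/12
H(X,Y) = 0.7237, H(X) = 0.2764, H(Y|X) = 0.4473 (all in dits)

Chain rule: H(X,Y) = H(X) + H(Y|X)

Left side — joint entropy directly:
H(X,Y) = -Σ p(x,y) log p(x,y) = 0.7237 dits

Right side — compute H(Y|X) from the conditional distributions:
P(X) = (2/3, 1/3), so H(X) = 0.2764 dits
H(Y|X) = Σ_x P(X=x) · H(Y|X=x):
  P(Y|X=0) = (3/8, 5/16, 5/16), H(Y|X=0) = 0.4755, weight P(X=0) = 2/3
  P(Y|X=1) = (1/8, 5/8, 1/4), H(Y|X=1) = 0.3910, weight P(X=1) = 1/3
H(Y|X) = 0.4473 dits

H(X) + H(Y|X) = 0.2764 + 0.4473 = 0.7237 dits

Both sides equal 0.7237 dits. ✓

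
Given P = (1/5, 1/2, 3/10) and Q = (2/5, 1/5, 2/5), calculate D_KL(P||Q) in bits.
0.3365 bits

KL divergence: D_KL(P||Q) = Σ p(x) log(p(x)/q(x))

Computing term by term:
  x=0: 1/5 × log_2[(1/5)/(2/5)] = 1/5 × -1.0000 = -0.2000
  x=1: 1/2 × log_2[(1/2)/(1/5)] = 1/2 × 1.3219 = 0.6610
  x=2: 3/10 × log_2[(3/10)/(2/5)] = 3/10 × -0.4150 = -0.1245

D_KL(P||Q) = 0.3365 bits

Note: KL divergence is always non-negative and equals 0 iff P = Q.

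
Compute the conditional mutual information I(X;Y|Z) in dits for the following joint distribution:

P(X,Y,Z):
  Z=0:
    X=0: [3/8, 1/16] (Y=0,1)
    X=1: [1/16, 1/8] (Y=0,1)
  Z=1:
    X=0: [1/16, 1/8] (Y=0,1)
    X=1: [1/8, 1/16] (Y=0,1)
0.0453 dits

Conditional mutual information: I(X;Y|Z) = H(X|Z) + H(Y|Z) - H(X,Y|Z)

H(Z) = 0.2873
H(X,Z) = 0.5660 → H(X|Z) = 0.2787
H(Y,Z) = 0.5660 → H(Y|Z) = 0.2787
H(X,Y,Z) = 0.7994 → H(X,Y|Z) = 0.5121

I(X;Y|Z) = 0.2787 + 0.2787 - 0.5121 = 0.0453 dits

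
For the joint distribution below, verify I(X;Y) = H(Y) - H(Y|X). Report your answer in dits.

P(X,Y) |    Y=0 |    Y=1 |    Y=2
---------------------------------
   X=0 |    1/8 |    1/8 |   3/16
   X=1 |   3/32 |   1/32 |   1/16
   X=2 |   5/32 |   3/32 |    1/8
I(X;Y) = 0.0071 dits

Mutual information has multiple equivalent forms:
- I(X;Y) = H(X) - H(X|Y)
- I(X;Y) = H(Y) - H(Y|X)
- I(X;Y) = H(X) + H(Y) - H(X,Y)

Computing all quantities:
H(X) = 0.4531, H(Y) = 0.4700, H(X,Y) = 0.9160
H(X|Y) = 0.4460, H(Y|X) = 0.4629

Verification:
H(X) - H(X|Y) = 0.4531 - 0.4460 = 0.0071
H(Y) - H(Y|X) = 0.4700 - 0.4629 = 0.0071
H(X) + H(Y) - H(X,Y) = 0.4531 + 0.4700 - 0.9160 = 0.0071

All forms give I(X;Y) = 0.0071 dits. ✓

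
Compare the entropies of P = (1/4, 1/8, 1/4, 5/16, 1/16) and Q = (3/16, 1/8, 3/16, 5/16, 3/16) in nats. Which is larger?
Q

Computing entropies in nats:
H(P) = 1.4898
H(Q) = 1.5650

Distribution Q has higher entropy.

Intuition: The distribution closer to uniform (more spread out) has higher entropy.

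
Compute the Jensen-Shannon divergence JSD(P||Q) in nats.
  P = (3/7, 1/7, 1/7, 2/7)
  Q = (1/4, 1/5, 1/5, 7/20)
0.0183 nats

Jensen-Shannon divergence is:
JSD(P||Q) = 0.5 × D_KL(P||M) + 0.5 × D_KL(Q||M)
where M = 0.5 × (P + Q) is the mixture distribution.

M = 0.5 × (3/7, 1/7, 1/7, 2/7) + 0.5 × (1/4, 1/5, 1/5, 7/20) = (0.339286, 6/35, 6/35, 0.317857)

D_KL(P||M) = 0.0176 nats
D_KL(Q||M) = 0.0190 nats

JSD(P||Q) = 0.5 × 0.0176 + 0.5 × 0.0190 = 0.0183 nats

Unlike KL divergence, JSD is symmetric and bounded: 0 ≤ JSD ≤ log(2).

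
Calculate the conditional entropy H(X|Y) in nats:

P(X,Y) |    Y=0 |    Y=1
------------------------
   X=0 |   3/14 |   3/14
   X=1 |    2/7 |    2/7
0.6829 nats

Using the chain rule: H(X|Y) = H(X,Y) - H(Y)

First, compute H(X,Y) = 1.3761 nats

Marginal P(Y) = (1/2, 1/2)
H(Y) = 0.6931 nats

H(X|Y) = H(X,Y) - H(Y) = 1.3761 - 0.6931 = 0.6829 nats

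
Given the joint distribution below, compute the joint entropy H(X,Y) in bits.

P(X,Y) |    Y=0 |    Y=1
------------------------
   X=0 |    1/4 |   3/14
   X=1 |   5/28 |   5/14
1.9506 bits

Joint entropy is H(X,Y) = -Σ_{x,y} p(x,y) log p(x,y).

Summing over all non-zero entries:
H(X,Y) = -[1/4·log_2(1/4) + 3/14·log_2(3/14) + 5/28·log_2(5/28) + 5/14·log_2(5/14)]
H(X,Y) = 1.9506 bits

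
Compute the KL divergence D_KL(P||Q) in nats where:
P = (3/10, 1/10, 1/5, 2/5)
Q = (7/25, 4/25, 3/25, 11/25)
0.0377 nats

KL divergence: D_KL(P||Q) = Σ p(x) log(p(x)/q(x))

Computing term by term:
  x=0: 3/10 × log_e[(3/10)/(7/25)] = 3/10 × 0.0690 = 0.0207
  x=1: 1/10 × log_e[(1/10)/(4/25)] = 1/10 × -0.4700 = -0.0470
  x=2: 1/5 × log_e[(1/5)/(3/25)] = 1/5 × 0.5108 = 0.1022
  x=3: 2/5 × log_e[(2/5)/(11/25)] = 2/5 × -0.0953 = -0.0381

D_KL(P||Q) = 0.0377 nats

Note: KL divergence is always non-negative and equals 0 iff P = Q.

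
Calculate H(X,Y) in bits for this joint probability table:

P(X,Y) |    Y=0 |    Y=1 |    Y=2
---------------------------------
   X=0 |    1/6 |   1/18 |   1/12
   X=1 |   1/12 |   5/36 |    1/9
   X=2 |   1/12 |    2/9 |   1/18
3.0204 bits

Joint entropy is H(X,Y) = -Σ_{x,y} p(x,y) log p(x,y).

Summing over all non-zero entries:
H(X,Y) = -[1/6·log_2(1/6) + 1/18·log_2(1/18) + 1/12·log_2(1/12) + 1/12·log_2(1/12) + 5/36·log_2(5/36) + 1/9·log_2(1/9) + 1/12·log_2(1/12) + 2/9·log_2(2/9) + 1/18·log_2(1/18)]
H(X,Y) = 3.0204 bits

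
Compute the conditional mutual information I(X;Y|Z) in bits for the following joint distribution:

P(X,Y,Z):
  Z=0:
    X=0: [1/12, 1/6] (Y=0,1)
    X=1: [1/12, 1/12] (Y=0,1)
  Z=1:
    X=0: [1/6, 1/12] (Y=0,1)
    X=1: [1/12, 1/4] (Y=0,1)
0.0830 bits

Conditional mutual information: I(X;Y|Z) = H(X|Z) + H(Y|Z) - H(X,Y|Z)

H(Z) = 0.9799
H(X,Z) = 1.9591 → H(X|Z) = 0.9793
H(Y,Z) = 1.9591 → H(Y|Z) = 0.9793
H(X,Y,Z) = 2.8554 → H(X,Y|Z) = 1.8755

I(X;Y|Z) = 0.9793 + 0.9793 - 1.8755 = 0.0830 bits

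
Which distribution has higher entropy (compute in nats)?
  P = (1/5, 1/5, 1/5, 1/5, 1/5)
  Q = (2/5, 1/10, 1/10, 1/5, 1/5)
P

Computing entropies in nats:
H(P) = 1.6094
H(Q) = 1.4708

Distribution P has higher entropy.

Intuition: The distribution closer to uniform (more spread out) has higher entropy.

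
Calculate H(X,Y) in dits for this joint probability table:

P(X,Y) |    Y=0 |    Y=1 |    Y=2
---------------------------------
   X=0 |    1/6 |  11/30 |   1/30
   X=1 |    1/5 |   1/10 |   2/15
0.6952 dits

Joint entropy is H(X,Y) = -Σ_{x,y} p(x,y) log p(x,y).

Summing over all non-zero entries:
H(X,Y) = -[1/6·log_10(1/6) + 11/30·log_10(11/30) + 1/30·log_10(1/30) + 1/5·log_10(1/5) + 1/10·log_10(1/10) + 2/15·log_10(2/15)]
H(X,Y) = 0.6952 dits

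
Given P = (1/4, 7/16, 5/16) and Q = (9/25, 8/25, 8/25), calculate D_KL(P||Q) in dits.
0.0166 dits

KL divergence: D_KL(P||Q) = Σ p(x) log(p(x)/q(x))

Computing term by term:
  x=0: 1/4 × log_10[(1/4)/(9/25)] = 1/4 × -0.1584 = -0.0396
  x=1: 7/16 × log_10[(7/16)/(8/25)] = 7/16 × 0.1358 = 0.0594
  x=2: 5/16 × log_10[(5/16)/(8/25)] = 5/16 × -0.0103 = -0.0032

D_KL(P||Q) = 0.0166 dits

Note: KL divergence is always non-negative and equals 0 iff P = Q.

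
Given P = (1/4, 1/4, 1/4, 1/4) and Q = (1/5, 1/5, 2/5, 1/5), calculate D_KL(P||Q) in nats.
0.0499 nats

KL divergence: D_KL(P||Q) = Σ p(x) log(p(x)/q(x))

Computing term by term:
  x=0: 1/4 × log_e[(1/4)/(1/5)] = 1/4 × 0.2231 = 0.0558
  x=1: 1/4 × log_e[(1/4)/(1/5)] = 1/4 × 0.2231 = 0.0558
  x=2: 1/4 × log_e[(1/4)/(2/5)] = 1/4 × -0.4700 = -0.1175
  x=3: 1/4 × log_e[(1/4)/(1/5)] = 1/4 × 0.2231 = 0.0558

D_KL(P||Q) = 0.0499 nats

Note: KL divergence is always non-negative and equals 0 iff P = Q.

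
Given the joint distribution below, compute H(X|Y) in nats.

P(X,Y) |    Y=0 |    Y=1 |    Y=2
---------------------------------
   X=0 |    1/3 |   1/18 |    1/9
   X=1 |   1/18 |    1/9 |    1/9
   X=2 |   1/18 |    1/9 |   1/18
0.9130 nats

Using the chain rule: H(X|Y) = H(X,Y) - H(Y)

First, compute H(X,Y) = 1.9851 nats

Marginal P(Y) = (4/9, 5/18, 5/18)
H(Y) = 1.0720 nats

H(X|Y) = H(X,Y) - H(Y) = 1.9851 - 1.0720 = 0.9130 nats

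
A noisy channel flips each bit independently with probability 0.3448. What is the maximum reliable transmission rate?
0.0707 bits

For a binary symmetric channel (BSC) with error probability p:
Capacity C = 1 - H(p) bits per symbol

where H(p) = -p log₂(p) - (1-p) log₂(1-p) is the binary entropy function.

H(0.3448) = 0.9293 bits
C = 1 - 0.9293 = 0.0707 bits per symbol

This means we can reliably transmit up to 0.0707 bits of information per channel use.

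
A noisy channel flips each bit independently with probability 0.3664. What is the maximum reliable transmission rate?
0.0521 bits

For a binary symmetric channel (BSC) with error probability p:
Capacity C = 1 - H(p) bits per symbol

where H(p) = -p log₂(p) - (1-p) log₂(1-p) is the binary entropy function.

H(0.3664) = 0.9479 bits
C = 1 - 0.9479 = 0.0521 bits per symbol

This means we can reliably transmit up to 0.0521 bits of information per channel use.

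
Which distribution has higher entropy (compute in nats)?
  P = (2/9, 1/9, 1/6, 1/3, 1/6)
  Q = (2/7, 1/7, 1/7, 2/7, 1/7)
Q

Computing entropies in nats:
H(P) = 1.5418
H(Q) = 1.5498

Distribution Q has higher entropy.

Intuition: The distribution closer to uniform (more spread out) has higher entropy.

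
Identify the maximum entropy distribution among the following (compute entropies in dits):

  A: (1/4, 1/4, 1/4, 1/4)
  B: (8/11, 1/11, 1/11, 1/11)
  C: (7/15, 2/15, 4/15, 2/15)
A

For a discrete distribution over n outcomes, entropy is maximized by the uniform distribution.

Computing entropies:
H(A) = 0.6021 dits
H(B) = 0.3846 dits
H(C) = 0.5409 dits

The uniform distribution (where all probabilities equal 1/4) achieves the maximum entropy of log_10(4) = 0.6021 dits.

Distribution A has the highest entropy.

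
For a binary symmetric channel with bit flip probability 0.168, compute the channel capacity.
0.3469 bits

For a binary symmetric channel (BSC) with error probability p:
Capacity C = 1 - H(p) bits per symbol

where H(p) = -p log₂(p) - (1-p) log₂(1-p) is the binary entropy function.

H(0.168) = 0.6531 bits
C = 1 - 0.6531 = 0.3469 bits per symbol

This means we can reliably transmit up to 0.3469 bits of information per channel use.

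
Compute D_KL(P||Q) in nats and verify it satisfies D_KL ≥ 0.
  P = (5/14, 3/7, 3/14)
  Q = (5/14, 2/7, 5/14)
0.0643 nats

KL divergence satisfies the Gibbs inequality: D_KL(P||Q) ≥ 0 for all distributions P, Q.

D_KL(P||Q) = Σ p(x) log(p(x)/q(x))
Term by term:
  x=0: 5/14 × log_e[(5/14)/(5/14)] = 0.0000
  x=1: 3/7 × log_e[(3/7)/(2/7)] = 0.1738
  x=2: 3/14 × log_e[(3/14)/(5/14)] = -0.1095
D_KL(P||Q) = 0.0643 nats

D_KL(P||Q) = 0.0643 ≥ 0 ✓

This non-negativity is a fundamental property: relative entropy cannot be negative because it measures how different Q is from P.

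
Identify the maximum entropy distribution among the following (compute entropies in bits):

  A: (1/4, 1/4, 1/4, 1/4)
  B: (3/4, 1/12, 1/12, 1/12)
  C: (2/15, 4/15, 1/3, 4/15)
A

For a discrete distribution over n outcomes, entropy is maximized by the uniform distribution.

Computing entropies:
H(A) = 2.0000 bits
H(B) = 1.2075 bits
H(C) = 1.9329 bits

The uniform distribution (where all probabilities equal 1/4) achieves the maximum entropy of log_2(4) = 2.0000 bits.

Distribution A has the highest entropy.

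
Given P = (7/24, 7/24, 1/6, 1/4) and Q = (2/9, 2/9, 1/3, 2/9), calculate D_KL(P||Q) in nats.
0.0725 nats

KL divergence: D_KL(P||Q) = Σ p(x) log(p(x)/q(x))

Computing term by term:
  x=0: 7/24 × log_e[(7/24)/(2/9)] = 7/24 × 0.2719 = 0.0793
  x=1: 7/24 × log_e[(7/24)/(2/9)] = 7/24 × 0.2719 = 0.0793
  x=2: 1/6 × log_e[(1/6)/(1/3)] = 1/6 × -0.6931 = -0.1155
  x=3: 1/4 × log_e[(1/4)/(2/9)] = 1/4 × 0.1178 = 0.0294

D_KL(P||Q) = 0.0725 nats

Note: KL divergence is always non-negative and equals 0 iff P = Q.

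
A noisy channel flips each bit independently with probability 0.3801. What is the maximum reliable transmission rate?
0.0419 bits

For a binary symmetric channel (BSC) with error probability p:
Capacity C = 1 - H(p) bits per symbol

where H(p) = -p log₂(p) - (1-p) log₂(1-p) is the binary entropy function.

H(0.3801) = 0.9581 bits
C = 1 - 0.9581 = 0.0419 bits per symbol

This means we can reliably transmit up to 0.0419 bits of information per channel use.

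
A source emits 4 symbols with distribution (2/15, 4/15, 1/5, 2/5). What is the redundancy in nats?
0.0768 nats

Redundancy measures how far a source is from maximum entropy:
R = H_max - H(X)

Maximum entropy for 4 symbols: H_max = log_e(4) = 1.3863 nats
Actual entropy: H(X) = 1.3095 nats
Redundancy: R = 1.3863 - 1.3095 = 0.0768 nats

This redundancy represents potential for compression: the source could be compressed by 0.0768 nats per symbol.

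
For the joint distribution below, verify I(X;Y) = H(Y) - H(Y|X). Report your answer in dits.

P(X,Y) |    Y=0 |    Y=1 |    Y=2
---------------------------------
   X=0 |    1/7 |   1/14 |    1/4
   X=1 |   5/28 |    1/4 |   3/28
I(X;Y) = 0.0353 dits

Mutual information has multiple equivalent forms:
- I(X;Y) = H(X) - H(X|Y)
- I(X;Y) = H(Y) - H(Y|X)
- I(X;Y) = H(X) + H(Y) - H(X,Y)

Computing all quantities:
H(X) = 0.2999, H(Y) = 0.4766, H(X,Y) = 0.7412
H(X|Y) = 0.2646, H(Y|X) = 0.4412

Verification:
H(X) - H(X|Y) = 0.2999 - 0.2646 = 0.0353
H(Y) - H(Y|X) = 0.4766 - 0.4412 = 0.0353
H(X) + H(Y) - H(X,Y) = 0.2999 + 0.4766 - 0.7412 = 0.0353

All forms give I(X;Y) = 0.0353 dits. ✓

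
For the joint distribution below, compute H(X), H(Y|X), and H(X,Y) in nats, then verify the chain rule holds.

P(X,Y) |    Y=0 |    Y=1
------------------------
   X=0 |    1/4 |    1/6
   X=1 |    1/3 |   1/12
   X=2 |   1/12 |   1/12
H(X,Y) = 1.6326, H(X) = 1.0282, H(Y|X) = 0.6044 (all in nats)

Chain rule: H(X,Y) = H(X) + H(Y|X)

Left side — joint entropy directly:
H(X,Y) = -Σ p(x,y) log p(x,y) = 1.6326 nats

Right side — compute H(Y|X) from the conditional distributions:
P(X) = (5/12, 5/12, 1/6), so H(X) = 1.0282 nats
H(Y|X) = Σ_x P(X=x) · H(Y|X=x):
  P(Y|X=0) = (3/5, 2/5), H(Y|X=0) = 0.6730, weight P(X=0) = 5/12
  P(Y|X=1) = (4/5, 1/5), H(Y|X=1) = 0.5004, weight P(X=1) = 5/12
  P(Y|X=2) = (1/2, 1/2), H(Y|X=2) = 0.6931, weight P(X=2) = 1/6
H(Y|X) = 0.6044 nats

H(X) + H(Y|X) = 1.0282 + 0.6044 = 1.6326 nats

Both sides equal 1.6326 nats. ✓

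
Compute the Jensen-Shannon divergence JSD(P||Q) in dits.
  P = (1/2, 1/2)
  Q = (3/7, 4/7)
0.0011 dits

Jensen-Shannon divergence is:
JSD(P||Q) = 0.5 × D_KL(P||M) + 0.5 × D_KL(Q||M)
where M = 0.5 × (P + Q) is the mixture distribution.

M = 0.5 × (1/2, 1/2) + 0.5 × (3/7, 4/7) = (13/28, 15/28)

D_KL(P||M) = 0.0011 dits
D_KL(Q||M) = 0.0011 dits

JSD(P||Q) = 0.5 × 0.0011 + 0.5 × 0.0011 = 0.0011 dits

Unlike KL divergence, JSD is symmetric and bounded: 0 ≤ JSD ≤ log(2).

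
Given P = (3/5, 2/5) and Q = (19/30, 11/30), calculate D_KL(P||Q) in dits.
0.0010 dits

KL divergence: D_KL(P||Q) = Σ p(x) log(p(x)/q(x))

Computing term by term:
  x=0: 3/5 × log_10[(3/5)/(19/30)] = 3/5 × -0.0235 = -0.0141
  x=1: 2/5 × log_10[(2/5)/(11/30)] = 2/5 × 0.0378 = 0.0151

D_KL(P||Q) = 0.0010 dits

Note: KL divergence is always non-negative and equals 0 iff P = Q.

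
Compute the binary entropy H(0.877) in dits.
0.1619 dits

The binary entropy function is:
H(p) = -p log(p) - (1-p) log(1-p)

H(0.877) = -0.877 × log_10(0.877) - 0.123 × log_10(0.123)
H(0.877) = 0.1619 dits

Note: Binary entropy is maximized at p=0.5 (H=1 bit) and minimized at p=0 or p=1 (H=0).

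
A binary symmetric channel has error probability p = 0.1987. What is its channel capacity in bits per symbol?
0.2807 bits

For a binary symmetric channel (BSC) with error probability p:
Capacity C = 1 - H(p) bits per symbol

where H(p) = -p log₂(p) - (1-p) log₂(1-p) is the binary entropy function.

H(0.1987) = 0.7193 bits
C = 1 - 0.7193 = 0.2807 bits per symbol

This means we can reliably transmit up to 0.2807 bits of information per channel use.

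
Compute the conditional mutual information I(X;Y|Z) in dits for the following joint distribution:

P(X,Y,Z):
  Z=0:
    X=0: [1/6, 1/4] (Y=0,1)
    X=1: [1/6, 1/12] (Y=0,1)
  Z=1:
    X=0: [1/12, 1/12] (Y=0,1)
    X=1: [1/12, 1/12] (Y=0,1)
0.0098 dits

Conditional mutual information: I(X;Y|Z) = H(X|Z) + H(Y|Z) - H(X,Y|Z)

H(Z) = 0.2764
H(X,Z) = 0.5683 → H(X|Z) = 0.2919
H(Y,Z) = 0.5775 → H(Y|Z) = 0.3010
H(X,Y,Z) = 0.8596 → H(X,Y|Z) = 0.5831

I(X;Y|Z) = 0.2919 + 0.3010 - 0.5831 = 0.0098 dits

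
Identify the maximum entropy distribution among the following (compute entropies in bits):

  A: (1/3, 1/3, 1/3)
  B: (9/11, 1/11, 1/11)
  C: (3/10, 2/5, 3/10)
A

For a discrete distribution over n outcomes, entropy is maximized by the uniform distribution.

Computing entropies:
H(A) = 1.5850 bits
H(B) = 0.8659 bits
H(C) = 1.5710 bits

The uniform distribution (where all probabilities equal 1/3) achieves the maximum entropy of log_2(3) = 1.5850 bits.

Distribution A has the highest entropy.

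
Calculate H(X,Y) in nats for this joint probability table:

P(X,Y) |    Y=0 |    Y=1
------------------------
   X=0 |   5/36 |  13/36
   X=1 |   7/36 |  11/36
1.3227 nats

Joint entropy is H(X,Y) = -Σ_{x,y} p(x,y) log p(x,y).

Summing over all non-zero entries:
H(X,Y) = -[5/36·log_e(5/36) + 13/36·log_e(13/36) + 7/36·log_e(7/36) + 11/36·log_e(11/36)]
H(X,Y) = 1.3227 nats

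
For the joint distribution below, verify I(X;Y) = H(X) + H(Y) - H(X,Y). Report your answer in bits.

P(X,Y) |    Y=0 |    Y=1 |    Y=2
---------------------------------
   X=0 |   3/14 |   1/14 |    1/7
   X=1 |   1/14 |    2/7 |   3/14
I(X;Y) = 0.1488 bits

Mutual information has multiple equivalent forms:
- I(X;Y) = H(X) - H(X|Y)
- I(X;Y) = H(Y) - H(Y|X)
- I(X;Y) = H(X) + H(Y) - H(X,Y)

Computing all quantities:
H(X) = 0.9852, H(Y) = 1.5774, H(X,Y) = 2.4138
H(X|Y) = 0.8364, H(Y|X) = 1.4286

Verification:
H(X) - H(X|Y) = 0.9852 - 0.8364 = 0.1488
H(Y) - H(Y|X) = 1.5774 - 1.4286 = 0.1488
H(X) + H(Y) - H(X,Y) = 0.9852 + 1.5774 - 2.4138 = 0.1488

All forms give I(X;Y) = 0.1488 bits. ✓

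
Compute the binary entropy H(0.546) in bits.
0.9939 bits

The binary entropy function is:
H(p) = -p log(p) - (1-p) log(1-p)

H(0.546) = -0.546 × log_2(0.546) - 0.454 × log_2(0.454)
H(0.546) = 0.9939 bits

Note: Binary entropy is maximized at p=0.5 (H=1 bit) and minimized at p=0 or p=1 (H=0).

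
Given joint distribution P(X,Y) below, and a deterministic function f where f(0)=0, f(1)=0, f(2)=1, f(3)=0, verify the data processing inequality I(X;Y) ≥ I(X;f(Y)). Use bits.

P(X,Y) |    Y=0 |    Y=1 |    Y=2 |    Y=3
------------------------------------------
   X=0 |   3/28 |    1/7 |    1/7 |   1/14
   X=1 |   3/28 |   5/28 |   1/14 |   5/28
I(X;Y) = 0.0509, I(X;f(Y)) = 0.0327, inequality holds: 0.0509 ≥ 0.0327

Data Processing Inequality: For any Markov chain X → Y → Z, we have I(X;Y) ≥ I(X;Z).

Here Z = f(Y) is a deterministic function of Y, forming X → Y → Z.

Original I(X;Y) = 0.0509 bits

After applying f:
P(X,Z) where Z=f(Y):
- P(X,Z=0) = P(X,Y=0) + P(X,Y=1) + P(X,Y=3)
- P(X,Z=1) = P(X,Y=2)

I(X;Z) = I(X;f(Y)) = 0.0327 bits

Verification: 0.0509 ≥ 0.0327 ✓

Information cannot be created by processing; the function f can only lose information about X.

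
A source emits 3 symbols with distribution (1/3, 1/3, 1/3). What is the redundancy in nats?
0.0000 nats

Redundancy measures how far a source is from maximum entropy:
R = H_max - H(X)

Maximum entropy for 3 symbols: H_max = log_e(3) = 1.0986 nats
Actual entropy: H(X) = 1.0986 nats
Redundancy: R = 1.0986 - 1.0986 = 0.0000 nats

This redundancy represents potential for compression: the source could be compressed by 0.0000 nats per symbol.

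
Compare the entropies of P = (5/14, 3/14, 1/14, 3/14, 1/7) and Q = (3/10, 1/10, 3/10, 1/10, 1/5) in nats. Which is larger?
Q

Computing entropies in nats:
H(P) = 1.4944
H(Q) = 1.5048

Distribution Q has higher entropy.

Intuition: The distribution closer to uniform (more spread out) has higher entropy.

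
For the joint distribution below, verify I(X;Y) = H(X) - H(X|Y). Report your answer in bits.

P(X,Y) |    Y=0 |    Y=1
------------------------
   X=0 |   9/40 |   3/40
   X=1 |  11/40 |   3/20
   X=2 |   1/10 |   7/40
I(X;Y) = 0.0694 bits

Mutual information has multiple equivalent forms:
- I(X;Y) = H(X) - H(X|Y)
- I(X;Y) = H(Y) - H(Y|X)
- I(X;Y) = H(X) + H(Y) - H(X,Y)

Computing all quantities:
H(X) = 1.5579, H(Y) = 0.9710, H(X,Y) = 2.4594
H(X|Y) = 1.4885, H(Y|X) = 0.9015

Verification:
H(X) - H(X|Y) = 1.5579 - 1.4885 = 0.0694
H(Y) - H(Y|X) = 0.9710 - 0.9015 = 0.0694
H(X) + H(Y) - H(X,Y) = 1.5579 + 0.9710 - 2.4594 = 0.0694

All forms give I(X;Y) = 0.0694 bits. ✓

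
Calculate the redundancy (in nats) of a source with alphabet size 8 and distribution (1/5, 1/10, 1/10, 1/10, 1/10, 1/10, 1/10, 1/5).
0.0541 nats

Redundancy measures how far a source is from maximum entropy:
R = H_max - H(X)

Maximum entropy for 8 symbols: H_max = log_e(8) = 2.0794 nats
Actual entropy: H(X) = 2.0253 nats
Redundancy: R = 2.0794 - 2.0253 = 0.0541 nats

This redundancy represents potential for compression: the source could be compressed by 0.0541 nats per symbol.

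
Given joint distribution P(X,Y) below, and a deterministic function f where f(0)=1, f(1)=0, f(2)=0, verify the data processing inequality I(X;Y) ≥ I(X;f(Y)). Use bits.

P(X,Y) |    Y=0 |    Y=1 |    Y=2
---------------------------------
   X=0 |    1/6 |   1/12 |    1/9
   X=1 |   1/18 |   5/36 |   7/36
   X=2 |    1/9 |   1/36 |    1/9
I(X;Y) = 0.0987, I(X;f(Y)) = 0.0809, inequality holds: 0.0987 ≥ 0.0809

Data Processing Inequality: For any Markov chain X → Y → Z, we have I(X;Y) ≥ I(X;Z).

Here Z = f(Y) is a deterministic function of Y, forming X → Y → Z.

Original I(X;Y) = 0.0987 bits

After applying f:
P(X,Z) where Z=f(Y):
- P(X,Z=0) = P(X,Y=1) + P(X,Y=2)
- P(X,Z=1) = P(X,Y=0)

I(X;Z) = I(X;f(Y)) = 0.0809 bits

Verification: 0.0987 ≥ 0.0809 ✓

Information cannot be created by processing; the function f can only lose information about X.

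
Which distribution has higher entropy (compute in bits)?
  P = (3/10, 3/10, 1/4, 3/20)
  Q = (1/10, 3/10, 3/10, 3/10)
P

Computing entropies in bits:
H(P) = 1.9527
H(Q) = 1.8955

Distribution P has higher entropy.

Intuition: The distribution closer to uniform (more spread out) has higher entropy.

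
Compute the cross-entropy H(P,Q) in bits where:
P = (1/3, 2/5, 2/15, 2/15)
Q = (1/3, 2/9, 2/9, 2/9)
1.9749 bits

Cross-entropy: H(P,Q) = -Σ p(x) log q(x)

Alternatively: H(P,Q) = H(P) + D_KL(P||Q)
H(P) = 1.8323 bits
D_KL(P||Q) = 0.1427 bits

H(P,Q) = 1.8323 + 0.1427 = 1.9749 bits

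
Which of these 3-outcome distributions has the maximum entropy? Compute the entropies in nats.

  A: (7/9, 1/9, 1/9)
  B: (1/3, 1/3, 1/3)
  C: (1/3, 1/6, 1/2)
B

For a discrete distribution over n outcomes, entropy is maximized by the uniform distribution.

Computing entropies:
H(A) = 0.6837 nats
H(B) = 1.0986 nats
H(C) = 1.0114 nats

The uniform distribution (where all probabilities equal 1/3) achieves the maximum entropy of log_e(3) = 1.0986 nats.

Distribution B has the highest entropy.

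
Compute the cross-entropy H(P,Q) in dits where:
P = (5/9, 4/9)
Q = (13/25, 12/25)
0.2994 dits

Cross-entropy: H(P,Q) = -Σ p(x) log q(x)

Alternatively: H(P,Q) = H(P) + D_KL(P||Q)
H(P) = 0.2983 dits
D_KL(P||Q) = 0.0011 dits

H(P,Q) = 0.2983 + 0.0011 = 0.2994 dits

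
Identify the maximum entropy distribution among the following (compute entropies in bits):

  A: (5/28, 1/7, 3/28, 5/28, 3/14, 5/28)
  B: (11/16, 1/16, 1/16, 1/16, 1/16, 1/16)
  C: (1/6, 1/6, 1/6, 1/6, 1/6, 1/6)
C

For a discrete distribution over n outcomes, entropy is maximized by the uniform distribution.

Computing entropies:
H(A) = 2.5540 bits
H(B) = 1.6216 bits
H(C) = 2.5850 bits

The uniform distribution (where all probabilities equal 1/6) achieves the maximum entropy of log_2(6) = 2.5850 bits.

Distribution C has the highest entropy.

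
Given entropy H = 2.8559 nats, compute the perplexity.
17.3901

Perplexity is e^H (or exp(H) for natural log).

H = 2.8559 nats
Perplexity = e^2.8559 = 17.3901

Interpretation: The model's uncertainty is equivalent to choosing uniformly among 17.4 options.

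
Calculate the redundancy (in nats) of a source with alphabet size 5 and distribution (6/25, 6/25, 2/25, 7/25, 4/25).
0.0727 nats

Redundancy measures how far a source is from maximum entropy:
R = H_max - H(X)

Maximum entropy for 5 symbols: H_max = log_e(5) = 1.6094 nats
Actual entropy: H(X) = 1.5367 nats
Redundancy: R = 1.6094 - 1.5367 = 0.0727 nats

This redundancy represents potential for compression: the source could be compressed by 0.0727 nats per symbol.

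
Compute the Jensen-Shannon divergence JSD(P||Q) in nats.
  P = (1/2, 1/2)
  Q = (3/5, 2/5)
0.0051 nats

Jensen-Shannon divergence is:
JSD(P||Q) = 0.5 × D_KL(P||M) + 0.5 × D_KL(Q||M)
where M = 0.5 × (P + Q) is the mixture distribution.

M = 0.5 × (1/2, 1/2) + 0.5 × (3/5, 2/5) = (11/20, 9/20)

D_KL(P||M) = 0.0050 nats
D_KL(Q||M) = 0.0051 nats

JSD(P||Q) = 0.5 × 0.0050 + 0.5 × 0.0051 = 0.0051 nats

Unlike KL divergence, JSD is symmetric and bounded: 0 ≤ JSD ≤ log(2).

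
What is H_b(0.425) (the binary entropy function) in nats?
0.6819 nats

The binary entropy function is:
H(p) = -p log(p) - (1-p) log(1-p)

H(0.425) = -0.425 × log_e(0.425) - 0.575 × log_e(0.575)
H(0.425) = 0.6819 nats

Note: Binary entropy is maximized at p=0.5 (H=1 bit) and minimized at p=0 or p=1 (H=0).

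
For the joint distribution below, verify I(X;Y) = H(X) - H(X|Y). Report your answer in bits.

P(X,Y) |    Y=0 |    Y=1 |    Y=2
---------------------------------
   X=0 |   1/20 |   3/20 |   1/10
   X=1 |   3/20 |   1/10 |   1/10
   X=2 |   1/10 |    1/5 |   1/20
I(X;Y) = 0.0743 bits

Mutual information has multiple equivalent forms:
- I(X;Y) = H(X) - H(X|Y)
- I(X;Y) = H(Y) - H(Y|X)
- I(X;Y) = H(X) + H(Y) - H(X,Y)

Computing all quantities:
H(X) = 1.5813, H(Y) = 1.5395, H(X,Y) = 3.0464
H(X|Y) = 1.5069, H(Y|X) = 1.4651

Verification:
H(X) - H(X|Y) = 1.5813 - 1.5069 = 0.0743
H(Y) - H(Y|X) = 1.5395 - 1.4651 = 0.0743
H(X) + H(Y) - H(X,Y) = 1.5813 + 1.5395 - 3.0464 = 0.0743

All forms give I(X;Y) = 0.0743 bits. ✓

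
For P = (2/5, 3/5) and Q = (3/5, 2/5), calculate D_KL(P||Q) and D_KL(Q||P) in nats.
D_KL(P||Q) = 0.0811, D_KL(Q||P) = 0.0811

KL divergence is not symmetric: D_KL(P||Q) ≠ D_KL(Q||P) in general.

D_KL(P||Q) = 0.0811 nats
D_KL(Q||P) = 0.0811 nats

In this case they happen to be equal (to 4 decimal places).

This asymmetry is why KL divergence is not a true distance metric.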